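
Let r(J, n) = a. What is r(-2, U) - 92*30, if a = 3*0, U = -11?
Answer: -2760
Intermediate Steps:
a = 0
r(J, n) = 0
r(-2, U) - 92*30 = 0 - 92*30 = 0 - 2760 = -2760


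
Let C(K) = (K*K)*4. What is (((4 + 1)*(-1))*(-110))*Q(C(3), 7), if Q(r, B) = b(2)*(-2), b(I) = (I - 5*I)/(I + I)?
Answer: 2200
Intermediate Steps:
b(I) = -2 (b(I) = (-4*I)/((2*I)) = (-4*I)*(1/(2*I)) = -2)
C(K) = 4*K² (C(K) = K²*4 = 4*K²)
Q(r, B) = 4 (Q(r, B) = -2*(-2) = 4)
(((4 + 1)*(-1))*(-110))*Q(C(3), 7) = (((4 + 1)*(-1))*(-110))*4 = ((5*(-1))*(-110))*4 = -5*(-110)*4 = 550*4 = 2200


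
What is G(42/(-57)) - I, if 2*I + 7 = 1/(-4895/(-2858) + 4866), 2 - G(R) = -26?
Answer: 876448291/27823846 ≈ 31.500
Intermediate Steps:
G(R) = 28 (G(R) = 2 - 1*(-26) = 2 + 26 = 28)
I = -97380603/27823846 (I = -7/2 + 1/(2*(-4895/(-2858) + 4866)) = -7/2 + 1/(2*(-4895*(-1/2858) + 4866)) = -7/2 + 1/(2*(4895/2858 + 4866)) = -7/2 + 1/(2*(13911923/2858)) = -7/2 + (½)*(2858/13911923) = -7/2 + 1429/13911923 = -97380603/27823846 ≈ -3.4999)
G(42/(-57)) - I = 28 - 1*(-97380603/27823846) = 28 + 97380603/27823846 = 876448291/27823846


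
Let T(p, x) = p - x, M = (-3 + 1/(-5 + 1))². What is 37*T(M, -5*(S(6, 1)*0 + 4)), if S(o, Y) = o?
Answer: 18093/16 ≈ 1130.8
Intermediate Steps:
M = 169/16 (M = (-3 + 1/(-4))² = (-3 - ¼)² = (-13/4)² = 169/16 ≈ 10.563)
37*T(M, -5*(S(6, 1)*0 + 4)) = 37*(169/16 - (-5)*(6*0 + 4)) = 37*(169/16 - (-5)*(0 + 4)) = 37*(169/16 - (-5)*4) = 37*(169/16 - 1*(-20)) = 37*(169/16 + 20) = 37*(489/16) = 18093/16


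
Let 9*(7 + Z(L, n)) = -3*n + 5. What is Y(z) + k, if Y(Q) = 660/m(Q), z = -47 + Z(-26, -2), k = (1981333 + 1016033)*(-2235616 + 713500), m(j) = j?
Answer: -433422180914508/95 ≈ -4.5623e+12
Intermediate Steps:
Z(L, n) = -58/9 - n/3 (Z(L, n) = -7 + (-3*n + 5)/9 = -7 + (5 - 3*n)/9 = -7 + (5/9 - n/3) = -58/9 - n/3)
k = -4562338746456 (k = 2997366*(-1522116) = -4562338746456)
z = -475/9 (z = -47 + (-58/9 - ⅓*(-2)) = -47 + (-58/9 + ⅔) = -47 - 52/9 = -475/9 ≈ -52.778)
Y(Q) = 660/Q
Y(z) + k = 660/(-475/9) - 4562338746456 = 660*(-9/475) - 4562338746456 = -1188/95 - 4562338746456 = -433422180914508/95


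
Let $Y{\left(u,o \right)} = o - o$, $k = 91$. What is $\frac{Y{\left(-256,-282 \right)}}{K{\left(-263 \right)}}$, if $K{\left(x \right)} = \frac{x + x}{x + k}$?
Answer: $0$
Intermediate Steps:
$K{\left(x \right)} = \frac{2 x}{91 + x}$ ($K{\left(x \right)} = \frac{x + x}{x + 91} = \frac{2 x}{91 + x}$)
$Y{\left(u,o \right)} = 0$
$\frac{Y{\left(-256,-282 \right)}}{K{\left(-263 \right)}} = \frac{0}{2 \left(-263\right) \frac{1}{91 - 263}} = \frac{0}{2 \left(-263\right) \frac{1}{-172}} = \frac{0}{2 \left(-263\right) \left(- \frac{1}{172}\right)} = \frac{0}{\frac{263}{86}} = 0 \cdot \frac{86}{263} = 0$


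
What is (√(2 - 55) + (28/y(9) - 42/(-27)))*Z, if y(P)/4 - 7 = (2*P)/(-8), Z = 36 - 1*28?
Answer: 4144/171 + 8*I*√53 ≈ 24.234 + 58.241*I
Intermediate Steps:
Z = 8 (Z = 36 - 28 = 8)
y(P) = 28 - P (y(P) = 28 + 4*((2*P)/(-8)) = 28 + 4*((2*P)*(-⅛)) = 28 + 4*(-P/4) = 28 - P)
(√(2 - 55) + (28/y(9) - 42/(-27)))*Z = (√(2 - 55) + (28/(28 - 1*9) - 42/(-27)))*8 = (√(-53) + (28/(28 - 9) - 42*(-1/27)))*8 = (I*√53 + (28/19 + 14/9))*8 = (I*√53 + 518/171)*8 = (518/171 + I*√53)*8 = 4144/171 + 8*I*√53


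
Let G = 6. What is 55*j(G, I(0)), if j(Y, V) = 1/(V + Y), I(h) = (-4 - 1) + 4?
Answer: 11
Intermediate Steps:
I(h) = -1 (I(h) = -5 + 4 = -1)
55*j(G, I(0)) = 55/(-1 + 6) = 55/5 = 55*(⅕) = 11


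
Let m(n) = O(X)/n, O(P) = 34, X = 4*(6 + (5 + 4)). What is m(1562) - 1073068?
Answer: -838066091/781 ≈ -1.0731e+6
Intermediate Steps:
X = 60 (X = 4*(6 + 9) = 4*15 = 60)
m(n) = 34/n
m(1562) - 1073068 = 34/1562 - 1073068 = 34*(1/1562) - 1073068 = 17/781 - 1073068 = -838066091/781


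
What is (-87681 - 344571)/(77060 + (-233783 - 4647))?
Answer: 24014/8965 ≈ 2.6786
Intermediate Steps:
(-87681 - 344571)/(77060 + (-233783 - 4647)) = -432252/(77060 - 238430) = -432252/(-161370) = -432252*(-1/161370) = 24014/8965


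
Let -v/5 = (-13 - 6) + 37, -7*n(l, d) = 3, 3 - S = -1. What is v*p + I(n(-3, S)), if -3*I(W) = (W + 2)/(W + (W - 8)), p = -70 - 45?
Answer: 1925111/186 ≈ 10350.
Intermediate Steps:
S = 4 (S = 3 - 1*(-1) = 3 + 1 = 4)
n(l, d) = -3/7 (n(l, d) = -1/7*3 = -3/7)
p = -115
I(W) = -(2 + W)/(3*(-8 + 2*W)) (I(W) = -(W + 2)/(3*(W + (W - 8))) = -(2 + W)/(3*(W + (-8 + W))) = -(2 + W)/(3*(-8 + 2*W)))
v = -90 (v = -5*((-13 - 6) + 37) = -5*(-19 + 37) = -5*18 = -90)
v*p + I(n(-3, S)) = -90*(-115) + (-2 - 1*(-3/7))/(6*(-4 - 3/7)) = 10350 + (-2 + 3/7)/(6*(-31/7)) = 10350 + (1/6)*(-7/31)*(-11/7) = 10350 + 11/186 = 1925111/186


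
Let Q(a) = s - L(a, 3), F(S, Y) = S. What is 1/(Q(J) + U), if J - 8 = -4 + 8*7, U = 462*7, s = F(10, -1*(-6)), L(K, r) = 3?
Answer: 1/3241 ≈ 0.00030855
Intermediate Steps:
s = 10
U = 3234
J = 60 (J = 8 + (-4 + 8*7) = 8 + (-4 + 56) = 8 + 52 = 60)
Q(a) = 7 (Q(a) = 10 - 1*3 = 10 - 3 = 7)
1/(Q(J) + U) = 1/(7 + 3234) = 1/3241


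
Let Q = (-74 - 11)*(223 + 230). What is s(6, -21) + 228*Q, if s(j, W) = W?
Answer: -8779161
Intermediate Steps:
Q = -38505 (Q = -85*453 = -38505)
s(6, -21) + 228*Q = -21 + 228*(-38505) = -21 - 8779140 = -8779161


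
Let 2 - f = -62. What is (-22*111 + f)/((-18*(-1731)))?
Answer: -1189/15579 ≈ -0.076321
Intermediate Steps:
f = 64 (f = 2 - 1*(-62) = 2 + 62 = 64)
(-22*111 + f)/((-18*(-1731))) = (-22*111 + 64)/((-18*(-1731))) = (-2442 + 64)/31158 = -2378*1/31158 = -1189/15579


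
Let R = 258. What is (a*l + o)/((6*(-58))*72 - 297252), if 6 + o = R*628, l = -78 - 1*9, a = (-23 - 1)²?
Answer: -6217/17906 ≈ -0.34720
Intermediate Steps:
a = 576 (a = (-24)² = 576)
l = -87 (l = -78 - 9 = -87)
o = 162018 (o = -6 + 258*628 = -6 + 162024 = 162018)
(a*l + o)/((6*(-58))*72 - 297252) = (576*(-87) + 162018)/((6*(-58))*72 - 297252) = (-50112 + 162018)/(-348*72 - 297252) = 111906/(-25056 - 297252) = 111906/(-322308) = 111906*(-1/322308) = -6217/17906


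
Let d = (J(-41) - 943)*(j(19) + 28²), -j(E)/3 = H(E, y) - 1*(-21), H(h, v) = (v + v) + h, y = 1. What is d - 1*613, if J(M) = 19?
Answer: -608605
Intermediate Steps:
H(h, v) = h + 2*v (H(h, v) = 2*v + h = h + 2*v)
j(E) = -69 - 3*E (j(E) = -3*((E + 2*1) - 1*(-21)) = -3*((E + 2) + 21) = -3*((2 + E) + 21) = -3*(23 + E) = -69 - 3*E)
d = -607992 (d = (19 - 943)*((-69 - 3*19) + 28²) = -924*((-69 - 57) + 784) = -924*(-126 + 784) = -924*658 = -607992)
d - 1*613 = -607992 - 1*613 = -607992 - 613 = -608605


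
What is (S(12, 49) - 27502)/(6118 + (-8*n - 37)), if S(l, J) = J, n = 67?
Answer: -27453/5545 ≈ -4.9509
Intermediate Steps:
(S(12, 49) - 27502)/(6118 + (-8*n - 37)) = (49 - 27502)/(6118 + (-8*67 - 37)) = -27453/(6118 + (-536 - 37)) = -27453/(6118 - 573) = -27453/5545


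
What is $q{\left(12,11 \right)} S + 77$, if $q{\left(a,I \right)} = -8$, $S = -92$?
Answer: $813$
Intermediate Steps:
$q{\left(12,11 \right)} S + 77 = \left(-8\right) \left(-92\right) + 77 = 736 + 77 = 813$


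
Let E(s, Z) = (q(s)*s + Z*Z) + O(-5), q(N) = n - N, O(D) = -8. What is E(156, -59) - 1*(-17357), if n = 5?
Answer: -2726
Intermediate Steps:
q(N) = 5 - N
E(s, Z) = -8 + Z² + s*(5 - s) (E(s, Z) = ((5 - s)*s + Z*Z) - 8 = (s*(5 - s) + Z²) - 8 = (Z² + s*(5 - s)) - 8 = -8 + Z² + s*(5 - s))
E(156, -59) - 1*(-17357) = (-8 + (-59)² - 1*156*(-5 + 156)) - 1*(-17357) = (-8 + 3481 - 1*156*151) + 17357 = (-8 + 3481 - 23556) + 17357 = -20083 + 17357 = -2726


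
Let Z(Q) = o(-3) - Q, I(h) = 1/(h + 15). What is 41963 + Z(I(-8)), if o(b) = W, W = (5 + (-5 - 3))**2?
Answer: 293803/7 ≈ 41972.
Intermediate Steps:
W = 9 (W = (5 - 8)**2 = (-3)**2 = 9)
o(b) = 9
I(h) = 1/(15 + h)
Z(Q) = 9 - Q
41963 + Z(I(-8)) = 41963 + (9 - 1/(15 - 8)) = 41963 + (9 - 1/7) = 41963 + 62/7 = 293803/7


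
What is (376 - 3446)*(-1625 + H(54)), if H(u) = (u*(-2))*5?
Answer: 6646550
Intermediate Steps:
H(u) = -10*u (H(u) = -2*u*5 = -10*u)
(376 - 3446)*(-1625 + H(54)) = (376 - 3446)*(-1625 - 10*54) = -3070*(-1625 - 540) = -3070*(-2165) = 6646550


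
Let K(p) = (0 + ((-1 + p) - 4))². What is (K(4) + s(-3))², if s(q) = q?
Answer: 4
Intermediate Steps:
K(p) = (-5 + p)² (K(p) = (0 + (-5 + p))² = (-5 + p)²)
(K(4) + s(-3))² = ((-5 + 4)² - 3)² = ((-1)² - 3)² = (1 - 3)² = (-2)² = 4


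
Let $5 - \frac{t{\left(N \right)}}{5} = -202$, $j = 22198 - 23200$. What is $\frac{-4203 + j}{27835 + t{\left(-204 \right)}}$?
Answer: $- \frac{1041}{5774} \approx -0.18029$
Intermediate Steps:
$j = -1002$
$t{\left(N \right)} = 1035$ ($t{\left(N \right)} = 25 - -1010 = 25 + 1010 = 1035$)
$\frac{-4203 + j}{27835 + t{\left(-204 \right)}} = \frac{-4203 - 1002}{27835 + 1035} = - \frac{5205}{28870} = \left(-5205\right) \frac{1}{28870} = - \frac{1041}{5774}$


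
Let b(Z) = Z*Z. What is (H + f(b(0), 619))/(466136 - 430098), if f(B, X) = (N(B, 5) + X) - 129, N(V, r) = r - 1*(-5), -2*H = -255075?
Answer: 256075/72076 ≈ 3.5528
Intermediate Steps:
H = 255075/2 (H = -½*(-255075) = 255075/2 ≈ 1.2754e+5)
N(V, r) = 5 + r (N(V, r) = r + 5 = 5 + r)
b(Z) = Z²
f(B, X) = -119 + X (f(B, X) = ((5 + 5) + X) - 129 = (10 + X) - 129 = -119 + X)
(H + f(b(0), 619))/(466136 - 430098) = (255075/2 + (-119 + 619))/(466136 - 430098) = (255075/2 + 500)/36038 = (256075/2)*(1/36038) = 256075/72076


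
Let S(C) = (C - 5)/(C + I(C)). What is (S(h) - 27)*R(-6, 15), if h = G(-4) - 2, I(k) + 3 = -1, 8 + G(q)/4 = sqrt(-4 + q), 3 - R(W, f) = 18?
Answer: 102085/262 - 10*I*sqrt(2)/131 ≈ 389.64 - 0.10796*I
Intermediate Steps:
R(W, f) = -15 (R(W, f) = 3 - 1*18 = 3 - 18 = -15)
G(q) = -32 + 4*sqrt(-4 + q)
I(k) = -4 (I(k) = -3 - 1 = -4)
h = -34 + 8*I*sqrt(2) (h = (-32 + 4*sqrt(-4 - 4)) - 2 = (-32 + 4*sqrt(-8)) - 2 = (-32 + 4*(2*I*sqrt(2))) - 2 = (-32 + 8*I*sqrt(2)) - 2 = -34 + 8*I*sqrt(2) ≈ -34.0 + 11.314*I)
S(C) = (-5 + C)/(-4 + C) (S(C) = (C - 5)/(C - 4) = (-5 + C)/(-4 + C))
(S(h) - 27)*R(-6, 15) = ((-5 + (-34 + 8*I*sqrt(2)))/(-4 + (-34 + 8*I*sqrt(2))) - 27)*(-15) = ((-39 + 8*I*sqrt(2))/(-38 + 8*I*sqrt(2)) - 27)*(-15) = (-27 + (-39 + 8*I*sqrt(2))/(-38 + 8*I*sqrt(2)))*(-15) = 405 - 15*(-39 + 8*I*sqrt(2))/(-38 + 8*I*sqrt(2))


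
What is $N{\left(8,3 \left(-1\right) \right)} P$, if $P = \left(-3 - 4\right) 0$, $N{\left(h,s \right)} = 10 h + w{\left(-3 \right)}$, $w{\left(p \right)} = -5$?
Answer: $0$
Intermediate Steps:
$N{\left(h,s \right)} = -5 + 10 h$ ($N{\left(h,s \right)} = 10 h - 5 = -5 + 10 h$)
$P = 0$ ($P = \left(-7\right) 0 = 0$)
$N{\left(8,3 \left(-1\right) \right)} P = \left(-5 + 10 \cdot 8\right) 0 = \left(-5 + 80\right) 0 = 75 \cdot 0 = 0$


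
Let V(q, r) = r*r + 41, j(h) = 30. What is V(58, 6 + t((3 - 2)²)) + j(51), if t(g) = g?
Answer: 120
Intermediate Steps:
V(q, r) = 41 + r² (V(q, r) = r² + 41 = 41 + r²)
V(58, 6 + t((3 - 2)²)) + j(51) = (41 + (6 + (3 - 2)²)²) + 30 = (41 + (6 + 1²)²) + 30 = (41 + (6 + 1)²) + 30 = (41 + 7²) + 30 = (41 + 49) + 30 = 90 + 30 = 120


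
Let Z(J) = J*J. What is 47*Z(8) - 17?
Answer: 2991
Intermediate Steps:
Z(J) = J²
47*Z(8) - 17 = 47*8² - 17 = 47*64 - 17 = 3008 - 17 = 2991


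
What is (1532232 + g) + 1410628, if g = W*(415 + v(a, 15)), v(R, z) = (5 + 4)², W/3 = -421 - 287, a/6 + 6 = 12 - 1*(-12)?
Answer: 1889356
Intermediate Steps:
a = 108 (a = -36 + 6*(12 - 1*(-12)) = -36 + 6*(12 + 12) = -36 + 6*24 = -36 + 144 = 108)
W = -2124 (W = 3*(-421 - 287) = 3*(-708) = -2124)
v(R, z) = 81 (v(R, z) = 9² = 81)
g = -1053504 (g = -2124*(415 + 81) = -2124*496 = -1053504)
(1532232 + g) + 1410628 = (1532232 - 1053504) + 1410628 = 478728 + 1410628 = 1889356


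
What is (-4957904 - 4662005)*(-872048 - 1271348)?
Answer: 20619274470964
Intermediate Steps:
(-4957904 - 4662005)*(-872048 - 1271348) = -9619909*(-2143396) = 20619274470964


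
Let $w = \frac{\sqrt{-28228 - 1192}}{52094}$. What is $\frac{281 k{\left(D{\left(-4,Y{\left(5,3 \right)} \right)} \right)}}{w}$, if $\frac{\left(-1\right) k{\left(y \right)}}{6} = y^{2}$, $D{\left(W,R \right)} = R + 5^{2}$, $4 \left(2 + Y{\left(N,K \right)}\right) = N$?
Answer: $\frac{206599255989 i \sqrt{7355}}{58840} \approx 3.0113 \cdot 10^{8} i$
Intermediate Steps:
$Y{\left(N,K \right)} = -2 + \frac{N}{4}$
$w = \frac{i \sqrt{7355}}{26047}$ ($w = \sqrt{-29420} \cdot \frac{1}{52094} = 2 i \sqrt{7355} \cdot \frac{1}{52094} = \frac{i \sqrt{7355}}{26047} \approx 0.0032926 i$)
$D{\left(W,R \right)} = 25 + R$ ($D{\left(W,R \right)} = R + 25 = 25 + R$)
$k{\left(y \right)} = - 6 y^{2}$
$\frac{281 k{\left(D{\left(-4,Y{\left(5,3 \right)} \right)} \right)}}{w} = \frac{281 \left(- 6 \left(25 + \left(-2 + \frac{1}{4} \cdot 5\right)\right)^{2}\right)}{\frac{1}{26047} i \sqrt{7355}} = 281 \left(- 6 \left(25 + \left(-2 + \frac{5}{4}\right)\right)^{2}\right) \left(- \frac{26047 i \sqrt{7355}}{7355}\right) = 281 \left(- 6 \left(25 - \frac{3}{4}\right)^{2}\right) \left(- \frac{26047 i \sqrt{7355}}{7355}\right) = 281 \left(- 6 \left(\frac{97}{4}\right)^{2}\right) \left(- \frac{26047 i \sqrt{7355}}{7355}\right) = 281 \left(\left(-6\right) \frac{9409}{16}\right) \left(- \frac{26047 i \sqrt{7355}}{7355}\right) = 281 \left(- \frac{28227}{8}\right) \left(- \frac{26047 i \sqrt{7355}}{7355}\right) = - \frac{7931787 \left(- \frac{26047 i \sqrt{7355}}{7355}\right)}{8} = \frac{206599255989 i \sqrt{7355}}{58840}$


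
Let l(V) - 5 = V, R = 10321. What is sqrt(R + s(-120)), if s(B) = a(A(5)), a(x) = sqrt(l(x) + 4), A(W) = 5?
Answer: sqrt(10321 + sqrt(14)) ≈ 101.61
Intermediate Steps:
l(V) = 5 + V
a(x) = sqrt(9 + x) (a(x) = sqrt((5 + x) + 4) = sqrt(9 + x))
s(B) = sqrt(14) (s(B) = sqrt(9 + 5) = sqrt(14))
sqrt(R + s(-120)) = sqrt(10321 + sqrt(14))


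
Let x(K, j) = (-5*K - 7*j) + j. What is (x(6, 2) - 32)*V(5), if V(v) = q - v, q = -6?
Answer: 814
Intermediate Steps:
V(v) = -6 - v
x(K, j) = -6*j - 5*K (x(K, j) = (-7*j - 5*K) + j = -6*j - 5*K)
(x(6, 2) - 32)*V(5) = ((-6*2 - 5*6) - 32)*(-6 - 1*5) = ((-12 - 30) - 32)*(-6 - 5) = (-42 - 32)*(-11) = -74*(-11) = 814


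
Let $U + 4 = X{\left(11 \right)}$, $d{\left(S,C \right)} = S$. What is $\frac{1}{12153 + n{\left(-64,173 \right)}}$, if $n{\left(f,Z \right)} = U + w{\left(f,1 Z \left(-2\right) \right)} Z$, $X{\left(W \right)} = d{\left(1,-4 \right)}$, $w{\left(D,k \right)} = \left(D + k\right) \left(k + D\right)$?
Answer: $\frac{1}{29093450} \approx 3.4372 \cdot 10^{-8}$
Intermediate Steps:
$w{\left(D,k \right)} = \left(D + k\right)^{2}$ ($w{\left(D,k \right)} = \left(D + k\right) \left(D + k\right) = \left(D + k\right)^{2}$)
$X{\left(W \right)} = 1$
$U = -3$ ($U = -4 + 1 = -3$)
$n{\left(f,Z \right)} = -3 + Z \left(f - 2 Z\right)^{2}$ ($n{\left(f,Z \right)} = -3 + \left(f + 1 Z \left(-2\right)\right)^{2} Z = -3 + \left(f + Z \left(-2\right)\right)^{2} Z = -3 + \left(f - 2 Z\right)^{2} Z = -3 + Z \left(f - 2 Z\right)^{2}$)
$\frac{1}{12153 + n{\left(-64,173 \right)}} = \frac{1}{12153 - \left(3 - 173 \left(\left(-1\right) \left(-64\right) + 2 \cdot 173\right)^{2}\right)} = \frac{1}{12153 - \left(3 - 173 \left(64 + 346\right)^{2}\right)} = \frac{1}{12153 - \left(3 - 173 \cdot 410^{2}\right)} = \frac{1}{12153 + \left(-3 + 173 \cdot 168100\right)} = \frac{1}{12153 + \left(-3 + 29081300\right)} = \frac{1}{12153 + 29081297} = \frac{1}{29093450}$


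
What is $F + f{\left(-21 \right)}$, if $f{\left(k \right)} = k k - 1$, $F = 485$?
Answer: $925$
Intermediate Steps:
$f{\left(k \right)} = -1 + k^{2}$ ($f{\left(k \right)} = k^{2} - 1 = -1 + k^{2}$)
$F + f{\left(-21 \right)} = 485 - \left(1 - \left(-21\right)^{2}\right) = 485 + \left(-1 + 441\right) = 485 + 440 = 925$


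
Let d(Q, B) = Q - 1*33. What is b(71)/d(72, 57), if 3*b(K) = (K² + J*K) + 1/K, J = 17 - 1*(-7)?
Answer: 159632/2769 ≈ 57.650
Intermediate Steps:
d(Q, B) = -33 + Q (d(Q, B) = Q - 33 = -33 + Q)
J = 24 (J = 17 + 7 = 24)
b(K) = 8*K + 1/(3*K) + K²/3 (b(K) = ((K² + 24*K) + 1/K)/3 = (1/K + K² + 24*K)/3 = 8*K + 1/(3*K) + K²/3)
b(71)/d(72, 57) = ((⅓)*(1 + 71²*(24 + 71))/71)/(-33 + 72) = ((⅓)*(1/71)*(1 + 5041*95))/39 = ((⅓)*(1/71)*(1 + 478895))*(1/39) = ((⅓)*(1/71)*478896)*(1/39) = (159632/71)*(1/39) = 159632/2769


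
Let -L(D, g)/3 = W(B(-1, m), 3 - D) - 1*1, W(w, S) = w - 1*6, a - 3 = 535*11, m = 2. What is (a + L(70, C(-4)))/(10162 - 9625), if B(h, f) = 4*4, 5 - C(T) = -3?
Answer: 5861/537 ≈ 10.914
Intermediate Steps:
a = 5888 (a = 3 + 535*11 = 3 + 5885 = 5888)
C(T) = 8 (C(T) = 5 - 1*(-3) = 5 + 3 = 8)
B(h, f) = 16
W(w, S) = -6 + w (W(w, S) = w - 6 = -6 + w)
L(D, g) = -27 (L(D, g) = -3*((-6 + 16) - 1*1) = -3*(10 - 1) = -3*9 = -27)
(a + L(70, C(-4)))/(10162 - 9625) = (5888 - 27)/(10162 - 9625) = 5861/537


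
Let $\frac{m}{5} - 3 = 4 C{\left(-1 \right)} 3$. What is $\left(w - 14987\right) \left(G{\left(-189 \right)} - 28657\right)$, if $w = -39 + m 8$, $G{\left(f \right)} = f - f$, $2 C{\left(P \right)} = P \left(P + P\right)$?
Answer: $413405882$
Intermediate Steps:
$C{\left(P \right)} = P^{2}$ ($C{\left(P \right)} = \frac{P \left(P + P\right)}{2} = \frac{P 2 P}{2} = \frac{2 P^{2}}{2} = P^{2}$)
$m = 75$ ($m = 15 + 5 \cdot 4 \left(-1\right)^{2} \cdot 3 = 15 + 5 \cdot 4 \cdot 1 \cdot 3 = 15 + 5 \cdot 4 \cdot 3 = 15 + 5 \cdot 12 = 15 + 60 = 75$)
$G{\left(f \right)} = 0$
$w = 561$ ($w = -39 + 75 \cdot 8 = -39 + 600 = 561$)
$\left(w - 14987\right) \left(G{\left(-189 \right)} - 28657\right) = \left(561 - 14987\right) \left(0 - 28657\right) = \left(-14426\right) \left(-28657\right) = 413405882$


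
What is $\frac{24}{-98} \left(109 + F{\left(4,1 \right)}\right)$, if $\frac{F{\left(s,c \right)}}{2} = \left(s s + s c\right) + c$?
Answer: $- \frac{1812}{49} \approx -36.98$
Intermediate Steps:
$F{\left(s,c \right)} = 2 c + 2 s^{2} + 2 c s$ ($F{\left(s,c \right)} = 2 \left(\left(s s + s c\right) + c\right) = 2 \left(\left(s^{2} + c s\right) + c\right) = 2 \left(c + s^{2} + c s\right) = 2 c + 2 s^{2} + 2 c s$)
$\frac{24}{-98} \left(109 + F{\left(4,1 \right)}\right) = \frac{24}{-98} \left(109 + \left(2 \cdot 1 + 2 \cdot 4^{2} + 2 \cdot 1 \cdot 4\right)\right) = 24 \left(- \frac{1}{98}\right) \left(109 + \left(2 + 2 \cdot 16 + 8\right)\right) = - \frac{12 \left(109 + \left(2 + 32 + 8\right)\right)}{49} = - \frac{12 \left(109 + 42\right)}{49} = \left(- \frac{12}{49}\right) 151 = - \frac{1812}{49}$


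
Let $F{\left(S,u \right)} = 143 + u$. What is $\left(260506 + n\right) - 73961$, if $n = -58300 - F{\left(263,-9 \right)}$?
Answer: $128111$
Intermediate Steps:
$n = -58434$ ($n = -58300 - \left(143 - 9\right) = -58300 - 134 = -58434$)
$\left(260506 + n\right) - 73961 = \left(260506 - 58434\right) - 73961 = 202072 - 73961 = 128111$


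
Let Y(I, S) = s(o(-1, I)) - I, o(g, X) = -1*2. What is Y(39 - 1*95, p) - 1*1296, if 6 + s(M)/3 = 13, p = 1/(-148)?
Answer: -1219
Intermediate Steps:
p = -1/148 ≈ -0.0067568
o(g, X) = -2
s(M) = 21 (s(M) = -18 + 3*13 = -18 + 39 = 21)
Y(I, S) = 21 - I
Y(39 - 1*95, p) - 1*1296 = (21 - (39 - 1*95)) - 1*1296 = (21 - (39 - 95)) - 1296 = (21 - 1*(-56)) - 1296 = (21 + 56) - 1296 = 77 - 1296 = -1219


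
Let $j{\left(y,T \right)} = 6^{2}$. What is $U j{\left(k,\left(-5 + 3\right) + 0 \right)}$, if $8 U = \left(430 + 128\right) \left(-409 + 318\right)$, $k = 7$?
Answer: $-228501$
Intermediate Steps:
$j{\left(y,T \right)} = 36$
$U = - \frac{25389}{4}$ ($U = \frac{\left(430 + 128\right) \left(-409 + 318\right)}{8} = \frac{558 \left(-91\right)}{8} = \frac{1}{8} \left(-50778\right) = - \frac{25389}{4} \approx -6347.3$)
$U j{\left(k,\left(-5 + 3\right) + 0 \right)} = \left(- \frac{25389}{4}\right) 36 = -228501$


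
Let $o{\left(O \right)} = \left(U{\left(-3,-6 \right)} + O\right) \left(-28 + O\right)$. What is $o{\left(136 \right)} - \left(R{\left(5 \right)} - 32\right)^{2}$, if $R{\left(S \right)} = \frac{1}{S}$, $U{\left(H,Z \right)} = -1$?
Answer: $\frac{339219}{25} \approx 13569.0$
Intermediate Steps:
$o{\left(O \right)} = \left(-1 + O\right) \left(-28 + O\right)$
$o{\left(136 \right)} - \left(R{\left(5 \right)} - 32\right)^{2} = \left(28 + 136^{2} - 3944\right) - \left(\frac{1}{5} - 32\right)^{2} = \left(28 + 18496 - 3944\right) - \left(\frac{1}{5} - 32\right)^{2} = 14580 - \left(- \frac{159}{5}\right)^{2} = 14580 - \frac{25281}{25} = \frac{339219}{25}$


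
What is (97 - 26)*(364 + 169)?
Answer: 37843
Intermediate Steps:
(97 - 26)*(364 + 169) = 71*533 = 37843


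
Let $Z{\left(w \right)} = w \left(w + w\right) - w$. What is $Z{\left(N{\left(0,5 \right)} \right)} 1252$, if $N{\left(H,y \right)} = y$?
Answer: $56340$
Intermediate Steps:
$Z{\left(w \right)} = - w + 2 w^{2}$ ($Z{\left(w \right)} = w 2 w - w = 2 w^{2} - w = - w + 2 w^{2}$)
$Z{\left(N{\left(0,5 \right)} \right)} 1252 = 5 \left(-1 + 2 \cdot 5\right) 1252 = 5 \left(-1 + 10\right) 1252 = 5 \cdot 9 \cdot 1252 = 45 \cdot 1252 = 56340$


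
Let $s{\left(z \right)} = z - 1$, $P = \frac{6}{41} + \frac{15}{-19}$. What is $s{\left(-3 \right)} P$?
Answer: $\frac{2004}{779} \approx 2.5725$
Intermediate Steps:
$P = - \frac{501}{779}$ ($P = 6 \cdot \frac{1}{41} + 15 \left(- \frac{1}{19}\right) = \frac{6}{41} - \frac{15}{19} = - \frac{501}{779} \approx -0.64313$)
$s{\left(z \right)} = -1 + z$ ($s{\left(z \right)} = z - 1 = -1 + z$)
$s{\left(-3 \right)} P = \left(-1 - 3\right) \left(- \frac{501}{779}\right) = \left(-4\right) \left(- \frac{501}{779}\right) = \frac{2004}{779}$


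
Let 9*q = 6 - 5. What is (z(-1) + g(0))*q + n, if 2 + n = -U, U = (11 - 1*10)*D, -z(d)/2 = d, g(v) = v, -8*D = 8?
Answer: -7/9 ≈ -0.77778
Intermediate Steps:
D = -1 (D = -1/8*8 = -1)
z(d) = -2*d
U = -1 (U = (11 - 1*10)*(-1) = (11 - 10)*(-1) = 1*(-1) = -1)
q = 1/9 (q = (6 - 5)/9 = (1/9)*1 = 1/9 ≈ 0.11111)
n = -1 (n = -2 - 1*(-1) = -2 + 1 = -1)
(z(-1) + g(0))*q + n = (-2*(-1) + 0)*(1/9) - 1 = (2 + 0)*(1/9) - 1 = 2*(1/9) - 1 = 2/9 - 1 = -7/9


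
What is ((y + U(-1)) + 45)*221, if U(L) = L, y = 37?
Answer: 17901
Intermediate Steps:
((y + U(-1)) + 45)*221 = ((37 - 1) + 45)*221 = (36 + 45)*221 = 81*221 = 17901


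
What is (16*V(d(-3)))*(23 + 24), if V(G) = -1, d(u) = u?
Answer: -752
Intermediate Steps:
(16*V(d(-3)))*(23 + 24) = (16*(-1))*(23 + 24) = -16*47 = -752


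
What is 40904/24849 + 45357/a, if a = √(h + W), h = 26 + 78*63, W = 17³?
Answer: 40904/24849 + 45357*√9853/9853 ≈ 458.59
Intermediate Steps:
W = 4913
h = 4940 (h = 26 + 4914 = 4940)
a = √9853 (a = √(4940 + 4913) = √9853 ≈ 99.262)
40904/24849 + 45357/a = 40904/24849 + 45357/(√9853) = 40904*(1/24849) + 45357*(√9853/9853) = 40904/24849 + 45357*√9853/9853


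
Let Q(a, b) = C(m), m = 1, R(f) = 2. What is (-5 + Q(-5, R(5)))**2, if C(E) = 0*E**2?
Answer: 25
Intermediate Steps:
C(E) = 0
Q(a, b) = 0
(-5 + Q(-5, R(5)))**2 = (-5 + 0)**2 = (-5)**2 = 25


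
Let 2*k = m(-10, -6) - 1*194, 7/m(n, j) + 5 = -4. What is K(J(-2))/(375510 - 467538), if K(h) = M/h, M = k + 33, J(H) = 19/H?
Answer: -61/828252 ≈ -7.3649e-5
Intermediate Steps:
m(n, j) = -7/9 (m(n, j) = 7/(-5 - 4) = 7/(-9) = 7*(-⅑) = -7/9)
k = -1753/18 (k = (-7/9 - 1*194)/2 = (-7/9 - 194)/2 = (½)*(-1753/9) = -1753/18 ≈ -97.389)
M = -1159/18 (M = -1753/18 + 33 = -1159/18 ≈ -64.389)
K(h) = -1159/(18*h)
K(J(-2))/(375510 - 467538) = (-1159/(18*(19/(-2))))/(375510 - 467538) = -1159/(18*(19*(-½)))/(-92028) = -1159/(18*(-19/2))*(-1/92028) = -1159/18*(-2/19)*(-1/92028) = (61/9)*(-1/92028) = -61/828252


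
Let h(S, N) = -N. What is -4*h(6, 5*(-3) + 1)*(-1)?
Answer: 56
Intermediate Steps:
-4*h(6, 5*(-3) + 1)*(-1) = -(-4)*(5*(-3) + 1)*(-1) = -(-4)*(-15 + 1)*(-1) = -(-4)*(-14)*(-1) = -4*14*(-1) = -56*(-1) = 56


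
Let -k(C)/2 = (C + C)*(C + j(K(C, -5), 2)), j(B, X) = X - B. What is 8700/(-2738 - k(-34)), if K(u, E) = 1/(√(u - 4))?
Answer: 66698550/12376043 + 147900*I*√38/12376043 ≈ 5.3893 + 0.073668*I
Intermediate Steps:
K(u, E) = (-4 + u)^(-½) (K(u, E) = 1/(√(-4 + u)) = (-4 + u)^(-½))
k(C) = -4*C*(2 + C - 1/√(-4 + C)) (k(C) = -2*(C + C)*(C + (2 - 1/√(-4 + C))) = -2*2*C*(2 + C - 1/√(-4 + C)) = -4*C*(2 + C - 1/√(-4 + C)))
8700/(-2738 - k(-34)) = 8700/(-2738 - (-8*(-34) - 4*(-34)² + 4*(-34)/√(-4 - 34))) = 8700/(-2738 - (272 - 4*1156 + 4*(-34)/√(-38))) = 8700/(-2738 - (272 - 4624 + 4*(-34)*(-I*√38/38))) = 8700/(-2738 - (272 - 4624 + 68*I*√38/19)) = 8700/(-2738 - (-4352 + 68*I*√38/19)) = 8700/(-2738 + (4352 - 68*I*√38/19)) = 8700/(1614 - 68*I*√38/19)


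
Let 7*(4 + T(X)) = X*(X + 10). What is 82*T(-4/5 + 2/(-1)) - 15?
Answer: -14479/25 ≈ -579.16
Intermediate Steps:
T(X) = -4 + X*(10 + X)/7 (T(X) = -4 + (X*(X + 10))/7 = -4 + (X*(10 + X))/7 = -4 + X*(10 + X)/7)
82*T(-4/5 + 2/(-1)) - 15 = 82*(-4 + (-4/5 + 2/(-1))²/7 + 10*(-4/5 + 2/(-1))/7) - 15 = 82*(-4 + (-4*⅕ + 2*(-1))²/7 + 10*(-4*⅕ + 2*(-1))/7) - 15 = 82*(-4 + (-⅘ - 2)²/7 + 10*(-⅘ - 2)/7) - 15 = 82*(-4 + (-14/5)²/7 + (10/7)*(-14/5)) - 15 = 82*(-4 + (⅐)*(196/25) - 4) - 15 = 82*(-4 + 28/25 - 4) - 15 = 82*(-172/25) - 15 = -14104/25 - 15 = -14479/25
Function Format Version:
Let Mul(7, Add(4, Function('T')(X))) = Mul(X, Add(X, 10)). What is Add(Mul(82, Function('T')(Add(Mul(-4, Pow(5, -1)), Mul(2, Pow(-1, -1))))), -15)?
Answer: Rational(-14479, 25) ≈ -579.16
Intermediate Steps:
Function('T')(X) = Add(-4, Mul(Rational(1, 7), X, Add(10, X))) (Function('T')(X) = Add(-4, Mul(Rational(1, 7), Mul(X, Add(X, 10)))) = Add(-4, Mul(Rational(1, 7), Mul(X, Add(10, X)))) = Add(-4, Mul(Rational(1, 7), X, Add(10, X))))
Add(Mul(82, Function('T')(Add(Mul(-4, Pow(5, -1)), Mul(2, Pow(-1, -1))))), -15) = Add(Mul(82, Add(-4, Mul(Rational(1, 7), Pow(Add(Mul(-4, Pow(5, -1)), Mul(2, Pow(-1, -1))), 2)), Mul(Rational(10, 7), Add(Mul(-4, Pow(5, -1)), Mul(2, Pow(-1, -1)))))), -15) = Add(Mul(82, Add(-4, Mul(Rational(1, 7), Pow(Add(Mul(-4, Rational(1, 5)), Mul(2, -1)), 2)), Mul(Rational(10, 7), Add(Mul(-4, Rational(1, 5)), Mul(2, -1))))), -15) = Add(Mul(82, Add(-4, Mul(Rational(1, 7), Pow(Add(Rational(-4, 5), -2), 2)), Mul(Rational(10, 7), Add(Rational(-4, 5), -2)))), -15) = Add(Mul(82, Add(-4, Mul(Rational(1, 7), Pow(Rational(-14, 5), 2)), Mul(Rational(10, 7), Rational(-14, 5)))), -15) = Add(Mul(82, Add(-4, Mul(Rational(1, 7), Rational(196, 25)), -4)), -15) = Add(Mul(82, Add(-4, Rational(28, 25), -4)), -15) = Add(Mul(82, Rational(-172, 25)), -15) = Add(Rational(-14104, 25), -15) = Rational(-14479, 25)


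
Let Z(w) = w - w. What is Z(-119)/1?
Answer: 0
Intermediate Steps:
Z(w) = 0
Z(-119)/1 = 0/1 = 0*1 = 0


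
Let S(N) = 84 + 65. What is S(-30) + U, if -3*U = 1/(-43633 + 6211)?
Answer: 16727635/112266 ≈ 149.00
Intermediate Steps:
U = 1/112266 (U = -1/(3*(-43633 + 6211)) = -⅓/(-37422) = -⅓*(-1/37422) = 1/112266 ≈ 8.9074e-6)
S(N) = 149
S(-30) + U = 149 + 1/112266 = 16727635/112266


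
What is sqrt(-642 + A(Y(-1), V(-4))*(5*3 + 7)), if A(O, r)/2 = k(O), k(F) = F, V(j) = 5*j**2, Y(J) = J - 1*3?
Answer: I*sqrt(818) ≈ 28.601*I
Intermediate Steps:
Y(J) = -3 + J (Y(J) = J - 3 = -3 + J)
A(O, r) = 2*O
sqrt(-642 + A(Y(-1), V(-4))*(5*3 + 7)) = sqrt(-642 + (2*(-3 - 1))*(5*3 + 7)) = sqrt(-642 + (2*(-4))*(15 + 7)) = sqrt(-642 - 8*22) = sqrt(-642 - 176) = sqrt(-818) = I*sqrt(818)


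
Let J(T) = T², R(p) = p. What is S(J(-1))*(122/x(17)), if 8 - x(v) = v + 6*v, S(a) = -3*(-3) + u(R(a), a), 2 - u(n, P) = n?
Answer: -1220/111 ≈ -10.991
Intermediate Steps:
u(n, P) = 2 - n
S(a) = 11 - a (S(a) = -3*(-3) + (2 - a) = 9 + (2 - a) = 11 - a)
x(v) = 8 - 7*v (x(v) = 8 - (v + 6*v) = 8 - 7*v)
S(J(-1))*(122/x(17)) = (11 - 1*(-1)²)*(122/(8 - 7*17)) = (11 - 1*1)*(122/(8 - 119)) = (11 - 1)*(122/(-111)) = 10*(122*(-1/111)) = 10*(-122/111) = -1220/111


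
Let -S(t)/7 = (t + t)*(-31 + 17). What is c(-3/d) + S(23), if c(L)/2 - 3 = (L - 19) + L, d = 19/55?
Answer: 84384/19 ≈ 4441.3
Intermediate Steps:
d = 19/55 (d = 19*(1/55) = 19/55 ≈ 0.34545)
S(t) = 196*t (S(t) = -7*(t + t)*(-31 + 17) = -7*2*t*(-14) = -(-196)*t = 196*t)
c(L) = -32 + 4*L (c(L) = 6 + 2*((L - 19) + L) = 6 + 2*((-19 + L) + L) = 6 + 2*(-19 + 2*L) = 6 + (-38 + 4*L) = -32 + 4*L)
c(-3/d) + S(23) = (-32 + 4*(-3/19/55)) + 196*23 = (-32 + 4*(-3*55/19)) + 4508 = (-32 + 4*(-165/19)) + 4508 = (-32 - 660/19) + 4508 = -1268/19 + 4508 = 84384/19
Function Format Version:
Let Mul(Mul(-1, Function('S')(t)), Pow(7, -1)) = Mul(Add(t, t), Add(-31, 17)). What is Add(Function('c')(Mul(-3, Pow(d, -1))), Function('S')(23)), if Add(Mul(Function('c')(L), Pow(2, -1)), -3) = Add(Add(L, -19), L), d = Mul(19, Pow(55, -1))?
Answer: Rational(84384, 19) ≈ 4441.3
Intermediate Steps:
d = Rational(19, 55) (d = Mul(19, Rational(1, 55)) = Rational(19, 55) ≈ 0.34545)
Function('S')(t) = Mul(196, t) (Function('S')(t) = Mul(-7, Mul(Add(t, t), Add(-31, 17))) = Mul(-7, Mul(Mul(2, t), -14)) = Mul(-7, Mul(-28, t)) = Mul(196, t))
Function('c')(L) = Add(-32, Mul(4, L)) (Function('c')(L) = Add(6, Mul(2, Add(Add(L, -19), L))) = Add(6, Mul(2, Add(Add(-19, L), L))) = Add(6, Mul(2, Add(-19, Mul(2, L)))) = Add(6, Add(-38, Mul(4, L))) = Add(-32, Mul(4, L)))
Add(Function('c')(Mul(-3, Pow(d, -1))), Function('S')(23)) = Add(Add(-32, Mul(4, Mul(-3, Pow(Rational(19, 55), -1)))), Mul(196, 23)) = Add(Add(-32, Mul(4, Mul(-3, Rational(55, 19)))), 4508) = Add(Add(-32, Mul(4, Rational(-165, 19))), 4508) = Add(Add(-32, Rational(-660, 19)), 4508) = Add(Rational(-1268, 19), 4508) = Rational(84384, 19)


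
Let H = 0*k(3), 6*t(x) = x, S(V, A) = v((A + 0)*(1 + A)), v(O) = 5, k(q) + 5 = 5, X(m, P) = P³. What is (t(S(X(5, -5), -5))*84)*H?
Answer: 0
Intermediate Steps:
k(q) = 0 (k(q) = -5 + 5 = 0)
S(V, A) = 5
t(x) = x/6
H = 0 (H = 0*0 = 0)
(t(S(X(5, -5), -5))*84)*H = (((⅙)*5)*84)*0 = ((⅚)*84)*0 = 70*0 = 0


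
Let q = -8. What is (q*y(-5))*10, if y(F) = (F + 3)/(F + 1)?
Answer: -40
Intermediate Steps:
y(F) = (3 + F)/(1 + F)
(q*y(-5))*10 = -8*(3 - 5)/(1 - 5)*10 = -8*(-2)/(-4)*10 = -(-2)*(-2)*10 = -8*½*10 = -4*10 = -40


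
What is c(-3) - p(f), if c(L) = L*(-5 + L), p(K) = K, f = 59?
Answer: -35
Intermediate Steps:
c(-3) - p(f) = -3*(-5 - 3) - 1*59 = -3*(-8) - 59 = 24 - 59 = -35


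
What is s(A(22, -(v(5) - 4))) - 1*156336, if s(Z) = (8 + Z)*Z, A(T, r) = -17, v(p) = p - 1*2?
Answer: -156183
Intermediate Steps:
v(p) = -2 + p (v(p) = p - 2 = -2 + p)
s(Z) = Z*(8 + Z)
s(A(22, -(v(5) - 4))) - 1*156336 = -17*(8 - 17) - 1*156336 = -17*(-9) - 156336 = 153 - 156336 = -156183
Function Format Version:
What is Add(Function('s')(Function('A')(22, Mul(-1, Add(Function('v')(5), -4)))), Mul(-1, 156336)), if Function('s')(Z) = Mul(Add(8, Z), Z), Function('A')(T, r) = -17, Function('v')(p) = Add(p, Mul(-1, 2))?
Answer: -156183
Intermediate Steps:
Function('v')(p) = Add(-2, p) (Function('v')(p) = Add(p, -2) = Add(-2, p))
Function('s')(Z) = Mul(Z, Add(8, Z))
Add(Function('s')(Function('A')(22, Mul(-1, Add(Function('v')(5), -4)))), Mul(-1, 156336)) = Add(Mul(-17, Add(8, -17)), Mul(-1, 156336)) = Add(Mul(-17, -9), -156336) = Add(153, -156336) = -156183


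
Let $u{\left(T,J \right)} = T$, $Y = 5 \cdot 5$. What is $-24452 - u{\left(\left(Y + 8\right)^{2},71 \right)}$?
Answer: $-25541$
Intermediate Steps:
$Y = 25$
$-24452 - u{\left(\left(Y + 8\right)^{2},71 \right)} = -24452 - \left(25 + 8\right)^{2} = -24452 - 33^{2} = -24452 - 1089 = -25541$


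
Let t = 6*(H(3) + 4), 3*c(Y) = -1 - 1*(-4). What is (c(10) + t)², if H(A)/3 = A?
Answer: 6241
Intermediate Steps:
H(A) = 3*A
c(Y) = 1 (c(Y) = (-1 - 1*(-4))/3 = (-1 + 4)/3 = (⅓)*3 = 1)
t = 78 (t = 6*(3*3 + 4) = 6*(9 + 4) = 6*13 = 78)
(c(10) + t)² = (1 + 78)² = 79² = 6241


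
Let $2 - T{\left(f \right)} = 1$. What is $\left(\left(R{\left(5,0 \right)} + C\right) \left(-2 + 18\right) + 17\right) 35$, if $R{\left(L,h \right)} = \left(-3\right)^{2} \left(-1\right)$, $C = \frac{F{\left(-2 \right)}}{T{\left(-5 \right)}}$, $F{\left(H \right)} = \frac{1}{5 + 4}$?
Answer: $- \frac{39445}{9} \approx -4382.8$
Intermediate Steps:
$T{\left(f \right)} = 1$ ($T{\left(f \right)} = 2 - 1 = 1$)
$F{\left(H \right)} = \frac{1}{9}$
$C = \frac{1}{9}$ ($C = \frac{1}{9 \cdot 1} = \frac{1}{9} \cdot 1 = \frac{1}{9} \approx 0.11111$)
$R{\left(L,h \right)} = -9$ ($R{\left(L,h \right)} = 9 \left(-1\right) = -9$)
$\left(\left(R{\left(5,0 \right)} + C\right) \left(-2 + 18\right) + 17\right) 35 = \left(\left(-9 + \frac{1}{9}\right) \left(-2 + 18\right) + 17\right) 35 = \left(\left(- \frac{80}{9}\right) 16 + 17\right) 35 = \left(- \frac{1280}{9} + 17\right) 35 = \left(- \frac{1127}{9}\right) 35 = - \frac{39445}{9}$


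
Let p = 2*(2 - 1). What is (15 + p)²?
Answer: 289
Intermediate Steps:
p = 2 (p = 2*1 = 2)
(15 + p)² = (15 + 2)² = 17² = 289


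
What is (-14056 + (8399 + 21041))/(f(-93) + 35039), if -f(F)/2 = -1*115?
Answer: 15384/35269 ≈ 0.43619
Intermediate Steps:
f(F) = 230 (f(F) = -(-2)*115 = -2*(-115) = 230)
(-14056 + (8399 + 21041))/(f(-93) + 35039) = (-14056 + (8399 + 21041))/(230 + 35039) = (-14056 + 29440)/35269 = 15384*(1/35269) = 15384/35269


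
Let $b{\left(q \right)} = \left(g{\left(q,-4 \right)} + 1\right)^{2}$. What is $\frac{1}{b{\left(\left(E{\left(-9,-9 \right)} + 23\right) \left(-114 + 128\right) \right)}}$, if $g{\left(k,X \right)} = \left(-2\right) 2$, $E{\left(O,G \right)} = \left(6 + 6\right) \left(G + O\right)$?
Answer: $\frac{1}{9} \approx 0.11111$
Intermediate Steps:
$E{\left(O,G \right)} = 12 G + 12 O$ ($E{\left(O,G \right)} = 12 \left(G + O\right) = 12 G + 12 O$)
$g{\left(k,X \right)} = -4$
$b{\left(q \right)} = 9$ ($b{\left(q \right)} = \left(-4 + 1\right)^{2} = \left(-3\right)^{2} = 9$)
$\frac{1}{b{\left(\left(E{\left(-9,-9 \right)} + 23\right) \left(-114 + 128\right) \right)}} = \frac{1}{9}$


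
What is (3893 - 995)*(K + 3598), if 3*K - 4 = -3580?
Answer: 6972588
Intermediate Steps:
K = -1192 (K = 4/3 + (⅓)*(-3580) = 4/3 - 3580/3 = -1192)
(3893 - 995)*(K + 3598) = (3893 - 995)*(-1192 + 3598) = 2898*2406 = 6972588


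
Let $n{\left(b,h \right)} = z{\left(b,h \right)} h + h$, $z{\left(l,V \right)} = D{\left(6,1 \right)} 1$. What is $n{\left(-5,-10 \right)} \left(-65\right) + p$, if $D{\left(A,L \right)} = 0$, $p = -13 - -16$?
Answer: $653$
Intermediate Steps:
$p = 3$ ($p = -13 + 16 = 3$)
$z{\left(l,V \right)} = 0$ ($z{\left(l,V \right)} = 0 \cdot 1 = 0$)
$n{\left(b,h \right)} = h$ ($n{\left(b,h \right)} = 0 h + h = 0 + h = h$)
$n{\left(-5,-10 \right)} \left(-65\right) + p = \left(-10\right) \left(-65\right) + 3 = 650 + 3 = 653$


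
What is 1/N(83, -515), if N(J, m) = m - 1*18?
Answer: -1/533 ≈ -0.0018762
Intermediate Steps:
N(J, m) = -18 + m (N(J, m) = m - 18 = -18 + m)
1/N(83, -515) = 1/(-18 - 515) = 1/(-533) = -1/533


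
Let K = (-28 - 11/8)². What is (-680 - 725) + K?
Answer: -34695/64 ≈ -542.11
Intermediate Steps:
K = 55225/64 (K = (-28 - 11*⅛)² = (-28 - 11/8)² = (-235/8)² = 55225/64 ≈ 862.89)
(-680 - 725) + K = (-680 - 725) + 55225/64 = -1405 + 55225/64 = -34695/64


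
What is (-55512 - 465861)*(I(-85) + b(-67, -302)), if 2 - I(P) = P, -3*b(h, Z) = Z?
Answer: -97844333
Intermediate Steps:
b(h, Z) = -Z/3
I(P) = 2 - P
(-55512 - 465861)*(I(-85) + b(-67, -302)) = (-55512 - 465861)*((2 - 1*(-85)) - ⅓*(-302)) = -521373*((2 + 85) + 302/3) = -521373*(87 + 302/3) = -521373*563/3 = -97844333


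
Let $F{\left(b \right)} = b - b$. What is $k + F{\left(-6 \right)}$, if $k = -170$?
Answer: $-170$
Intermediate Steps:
$F{\left(b \right)} = 0$
$k + F{\left(-6 \right)} = -170 + 0 = -170$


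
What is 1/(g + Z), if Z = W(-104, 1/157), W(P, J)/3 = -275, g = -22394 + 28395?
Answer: 1/5176 ≈ 0.00019320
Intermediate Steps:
g = 6001
W(P, J) = -825 (W(P, J) = 3*(-275) = -825)
Z = -825
1/(g + Z) = 1/(6001 - 825) = 1/5176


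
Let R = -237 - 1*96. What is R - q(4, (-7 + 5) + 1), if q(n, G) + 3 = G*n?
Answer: -326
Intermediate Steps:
q(n, G) = -3 + G*n
R = -333 (R = -237 - 96 = -333)
R - q(4, (-7 + 5) + 1) = -333 - (-3 + ((-7 + 5) + 1)*4) = -333 - (-3 + (-2 + 1)*4) = -333 - (-3 - 1*4) = -333 - (-3 - 4) = -333 - 1*(-7) = -333 + 7 = -326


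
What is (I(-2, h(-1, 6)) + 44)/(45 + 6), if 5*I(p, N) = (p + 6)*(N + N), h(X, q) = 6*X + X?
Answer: 164/255 ≈ 0.64314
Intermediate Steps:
h(X, q) = 7*X
I(p, N) = 2*N*(6 + p)/5 (I(p, N) = ((p + 6)*(N + N))/5 = ((6 + p)*(2*N))/5 = (2*N*(6 + p))/5 = 2*N*(6 + p)/5)
(I(-2, h(-1, 6)) + 44)/(45 + 6) = (2*(7*(-1))*(6 - 2)/5 + 44)/(45 + 6) = ((⅖)*(-7)*4 + 44)/51 = (-56/5 + 44)/51 = (1/51)*(164/5) = 164/255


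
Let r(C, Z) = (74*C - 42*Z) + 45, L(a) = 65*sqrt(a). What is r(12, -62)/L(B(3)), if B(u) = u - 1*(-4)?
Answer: 3537*sqrt(7)/455 ≈ 20.567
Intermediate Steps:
B(u) = 4 + u (B(u) = u + 4 = 4 + u)
r(C, Z) = 45 - 42*Z + 74*C (r(C, Z) = (-42*Z + 74*C) + 45 = 45 - 42*Z + 74*C)
r(12, -62)/L(B(3)) = (45 - 42*(-62) + 74*12)/((65*sqrt(4 + 3))) = (45 + 2604 + 888)/((65*sqrt(7))) = 3537*(sqrt(7)/455) = 3537*sqrt(7)/455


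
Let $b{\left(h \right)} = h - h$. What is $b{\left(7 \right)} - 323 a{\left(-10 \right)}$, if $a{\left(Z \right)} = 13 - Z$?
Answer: $-7429$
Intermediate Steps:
$b{\left(h \right)} = 0$
$b{\left(7 \right)} - 323 a{\left(-10 \right)} = 0 - 323 \left(13 - -10\right) = 0 - 323 \left(13 + 10\right) = 0 - 7429 = -7429$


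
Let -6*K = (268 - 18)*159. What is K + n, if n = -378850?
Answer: -385475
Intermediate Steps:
K = -6625 (K = -(268 - 18)*159/6 = -125*159/3 = -1/6*39750 = -6625)
K + n = -6625 - 378850 = -385475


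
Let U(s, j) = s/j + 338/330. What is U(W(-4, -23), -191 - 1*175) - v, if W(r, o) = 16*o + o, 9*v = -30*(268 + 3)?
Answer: 18226223/20130 ≈ 905.43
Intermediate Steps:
v = -2710/3 (v = (-30*(268 + 3))/9 = (-30*271)/9 = (⅑)*(-8130) = -2710/3 ≈ -903.33)
W(r, o) = 17*o
U(s, j) = 169/165 + s/j (U(s, j) = s/j + 338*(1/330) = s/j + 169/165 = 169/165 + s/j)
U(W(-4, -23), -191 - 1*175) - v = (169/165 + (17*(-23))/(-191 - 1*175)) - 1*(-2710/3) = (169/165 - 391/(-191 - 175)) + 2710/3 = (169/165 - 391/(-366)) + 2710/3 = (169/165 - 391*(-1/366)) + 2710/3 = (169/165 + 391/366) + 2710/3 = 14041/6710 + 2710/3 = 18226223/20130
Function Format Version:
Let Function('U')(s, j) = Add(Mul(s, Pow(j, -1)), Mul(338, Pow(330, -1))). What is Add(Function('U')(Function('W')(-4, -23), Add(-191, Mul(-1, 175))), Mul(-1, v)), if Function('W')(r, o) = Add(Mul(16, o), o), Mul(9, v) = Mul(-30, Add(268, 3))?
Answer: Rational(18226223, 20130) ≈ 905.43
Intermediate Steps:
v = Rational(-2710, 3) (v = Mul(Rational(1, 9), Mul(-30, Add(268, 3))) = Mul(Rational(1, 9), Mul(-30, 271)) = Mul(Rational(1, 9), -8130) = Rational(-2710, 3) ≈ -903.33)
Function('W')(r, o) = Mul(17, o)
Function('U')(s, j) = Add(Rational(169, 165), Mul(s, Pow(j, -1))) (Function('U')(s, j) = Add(Mul(s, Pow(j, -1)), Mul(338, Rational(1, 330))) = Add(Mul(s, Pow(j, -1)), Rational(169, 165)) = Add(Rational(169, 165), Mul(s, Pow(j, -1))))
Add(Function('U')(Function('W')(-4, -23), Add(-191, Mul(-1, 175))), Mul(-1, v)) = Add(Add(Rational(169, 165), Mul(Mul(17, -23), Pow(Add(-191, Mul(-1, 175)), -1))), Mul(-1, Rational(-2710, 3))) = Add(Add(Rational(169, 165), Mul(-391, Pow(Add(-191, -175), -1))), Rational(2710, 3)) = Add(Add(Rational(169, 165), Mul(-391, Pow(-366, -1))), Rational(2710, 3)) = Add(Add(Rational(169, 165), Mul(-391, Rational(-1, 366))), Rational(2710, 3)) = Add(Add(Rational(169, 165), Rational(391, 366)), Rational(2710, 3)) = Add(Rational(14041, 6710), Rational(2710, 3)) = Rational(18226223, 20130)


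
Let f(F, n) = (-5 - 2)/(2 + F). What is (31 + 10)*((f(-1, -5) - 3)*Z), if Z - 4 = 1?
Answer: -2050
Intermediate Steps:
f(F, n) = -7/(2 + F)
Z = 5 (Z = 4 + 1 = 5)
(31 + 10)*((f(-1, -5) - 3)*Z) = (31 + 10)*((-7/(2 - 1) - 3)*5) = 41*((-7/1 - 3)*5) = 41*((-7*1 - 3)*5) = 41*((-7 - 3)*5) = 41*(-10*5) = 41*(-50) = -2050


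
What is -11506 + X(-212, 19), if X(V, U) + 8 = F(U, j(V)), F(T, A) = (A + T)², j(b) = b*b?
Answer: 2021659855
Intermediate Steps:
j(b) = b²
X(V, U) = -8 + (U + V²)² (X(V, U) = -8 + (V² + U)² = -8 + (U + V²)²)
-11506 + X(-212, 19) = -11506 + (-8 + (19 + (-212)²)²) = -11506 + (-8 + (19 + 44944)²) = -11506 + (-8 + 44963²) = -11506 + (-8 + 2021671369) = -11506 + 2021671361 = 2021659855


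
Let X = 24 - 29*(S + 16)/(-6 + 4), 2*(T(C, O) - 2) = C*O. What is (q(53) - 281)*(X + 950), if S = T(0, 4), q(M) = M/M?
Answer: -345800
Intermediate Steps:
q(M) = 1
T(C, O) = 2 + C*O/2 (T(C, O) = 2 + (C*O)/2 = 2 + C*O/2)
S = 2 (S = 2 + (½)*0*4 = 2 + 0 = 2)
X = 285 (X = 24 - 29*(2 + 16)/(-6 + 4) = 24 - 522/(-2) = 24 - 522*(-1)/2 = 24 - 29*(-9) = 24 + 261 = 285)
(q(53) - 281)*(X + 950) = (1 - 281)*(285 + 950) = -280*1235 = -345800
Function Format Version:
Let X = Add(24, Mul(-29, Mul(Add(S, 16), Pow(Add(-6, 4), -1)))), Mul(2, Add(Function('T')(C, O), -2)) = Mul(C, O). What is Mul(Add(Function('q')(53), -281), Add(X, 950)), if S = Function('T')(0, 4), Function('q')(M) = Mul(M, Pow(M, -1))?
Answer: -345800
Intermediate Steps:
Function('q')(M) = 1
Function('T')(C, O) = Add(2, Mul(Rational(1, 2), C, O)) (Function('T')(C, O) = Add(2, Mul(Rational(1, 2), Mul(C, O))) = Add(2, Mul(Rational(1, 2), C, O)))
S = 2 (S = Add(2, Mul(Rational(1, 2), 0, 4)) = Add(2, 0) = 2)
X = 285 (X = Add(24, Mul(-29, Mul(Add(2, 16), Pow(Add(-6, 4), -1)))) = Add(24, Mul(-29, Mul(18, Pow(-2, -1)))) = Add(24, Mul(-29, Mul(18, Rational(-1, 2)))) = Add(24, Mul(-29, -9)) = Add(24, 261) = 285)
Mul(Add(Function('q')(53), -281), Add(X, 950)) = Mul(Add(1, -281), Add(285, 950)) = Mul(-280, 1235) = -345800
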